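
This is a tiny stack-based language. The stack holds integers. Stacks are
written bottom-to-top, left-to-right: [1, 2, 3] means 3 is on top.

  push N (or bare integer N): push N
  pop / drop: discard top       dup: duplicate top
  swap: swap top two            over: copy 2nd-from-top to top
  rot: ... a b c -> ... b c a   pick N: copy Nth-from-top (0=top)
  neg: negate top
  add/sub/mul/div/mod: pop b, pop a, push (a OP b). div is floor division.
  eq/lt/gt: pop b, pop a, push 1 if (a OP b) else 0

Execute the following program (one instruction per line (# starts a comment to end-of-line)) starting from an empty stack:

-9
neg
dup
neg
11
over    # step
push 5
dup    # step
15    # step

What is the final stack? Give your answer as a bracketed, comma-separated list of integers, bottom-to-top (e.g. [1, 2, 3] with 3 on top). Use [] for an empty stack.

After 'push -9': [-9]
After 'neg': [9]
After 'dup': [9, 9]
After 'neg': [9, -9]
After 'push 11': [9, -9, 11]
After 'over': [9, -9, 11, -9]
After 'push 5': [9, -9, 11, -9, 5]
After 'dup': [9, -9, 11, -9, 5, 5]
After 'push 15': [9, -9, 11, -9, 5, 5, 15]

Answer: [9, -9, 11, -9, 5, 5, 15]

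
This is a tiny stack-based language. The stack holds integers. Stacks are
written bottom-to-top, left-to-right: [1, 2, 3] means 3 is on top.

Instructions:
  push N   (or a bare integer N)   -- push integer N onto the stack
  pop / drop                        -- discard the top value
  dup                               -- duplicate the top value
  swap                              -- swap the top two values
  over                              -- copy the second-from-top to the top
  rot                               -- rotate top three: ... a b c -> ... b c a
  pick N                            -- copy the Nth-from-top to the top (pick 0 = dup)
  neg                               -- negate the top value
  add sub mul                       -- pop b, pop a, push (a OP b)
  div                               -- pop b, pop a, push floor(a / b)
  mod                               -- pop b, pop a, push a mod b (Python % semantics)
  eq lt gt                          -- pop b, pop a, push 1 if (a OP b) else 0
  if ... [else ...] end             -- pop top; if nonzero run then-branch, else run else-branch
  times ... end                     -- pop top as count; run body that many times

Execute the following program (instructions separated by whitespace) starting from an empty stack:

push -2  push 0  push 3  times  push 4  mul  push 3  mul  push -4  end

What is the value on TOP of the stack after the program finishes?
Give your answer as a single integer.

Answer: -4

Derivation:
After 'push -2': [-2]
After 'push 0': [-2, 0]
After 'push 3': [-2, 0, 3]
After 'times': [-2, 0]
After 'push 4': [-2, 0, 4]
After 'mul': [-2, 0]
After 'push 3': [-2, 0, 3]
After 'mul': [-2, 0]
After 'push -4': [-2, 0, -4]
After 'push 4': [-2, 0, -4, 4]
After 'mul': [-2, 0, -16]
After 'push 3': [-2, 0, -16, 3]
After 'mul': [-2, 0, -48]
After 'push -4': [-2, 0, -48, -4]
After 'push 4': [-2, 0, -48, -4, 4]
After 'mul': [-2, 0, -48, -16]
After 'push 3': [-2, 0, -48, -16, 3]
After 'mul': [-2, 0, -48, -48]
After 'push -4': [-2, 0, -48, -48, -4]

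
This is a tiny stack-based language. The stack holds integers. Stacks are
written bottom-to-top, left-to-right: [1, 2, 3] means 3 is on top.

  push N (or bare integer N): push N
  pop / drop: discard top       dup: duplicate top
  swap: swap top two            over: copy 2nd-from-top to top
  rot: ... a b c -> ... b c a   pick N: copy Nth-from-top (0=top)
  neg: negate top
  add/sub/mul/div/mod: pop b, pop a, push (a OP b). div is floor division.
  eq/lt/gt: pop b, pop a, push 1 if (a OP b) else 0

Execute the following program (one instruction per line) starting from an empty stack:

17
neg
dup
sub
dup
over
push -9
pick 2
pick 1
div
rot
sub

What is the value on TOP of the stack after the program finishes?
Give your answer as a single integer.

Answer: 0

Derivation:
After 'push 17': [17]
After 'neg': [-17]
After 'dup': [-17, -17]
After 'sub': [0]
After 'dup': [0, 0]
After 'over': [0, 0, 0]
After 'push -9': [0, 0, 0, -9]
After 'pick 2': [0, 0, 0, -9, 0]
After 'pick 1': [0, 0, 0, -9, 0, -9]
After 'div': [0, 0, 0, -9, 0]
After 'rot': [0, 0, -9, 0, 0]
After 'sub': [0, 0, -9, 0]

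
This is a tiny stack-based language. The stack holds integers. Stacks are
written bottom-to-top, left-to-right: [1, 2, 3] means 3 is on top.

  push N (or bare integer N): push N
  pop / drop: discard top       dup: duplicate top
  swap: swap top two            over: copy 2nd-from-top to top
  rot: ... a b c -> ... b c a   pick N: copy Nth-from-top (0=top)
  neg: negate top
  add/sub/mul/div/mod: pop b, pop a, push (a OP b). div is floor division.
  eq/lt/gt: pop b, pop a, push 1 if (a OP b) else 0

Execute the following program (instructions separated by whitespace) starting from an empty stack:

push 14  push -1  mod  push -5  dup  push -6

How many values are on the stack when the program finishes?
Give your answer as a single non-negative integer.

Answer: 4

Derivation:
After 'push 14': stack = [14] (depth 1)
After 'push -1': stack = [14, -1] (depth 2)
After 'mod': stack = [0] (depth 1)
After 'push -5': stack = [0, -5] (depth 2)
After 'dup': stack = [0, -5, -5] (depth 3)
After 'push -6': stack = [0, -5, -5, -6] (depth 4)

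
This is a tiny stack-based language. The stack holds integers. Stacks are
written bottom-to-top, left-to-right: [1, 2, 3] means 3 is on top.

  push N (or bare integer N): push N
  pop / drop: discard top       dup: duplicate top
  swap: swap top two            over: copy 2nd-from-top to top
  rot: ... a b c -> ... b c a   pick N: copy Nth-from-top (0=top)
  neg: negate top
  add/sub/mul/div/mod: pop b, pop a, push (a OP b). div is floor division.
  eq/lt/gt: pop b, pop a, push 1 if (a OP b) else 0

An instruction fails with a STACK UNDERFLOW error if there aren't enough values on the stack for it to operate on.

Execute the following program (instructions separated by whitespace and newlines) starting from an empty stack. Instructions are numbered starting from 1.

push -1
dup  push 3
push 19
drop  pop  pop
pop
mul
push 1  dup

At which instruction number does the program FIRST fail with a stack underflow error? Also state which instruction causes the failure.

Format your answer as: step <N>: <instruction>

Answer: step 9: mul

Derivation:
Step 1 ('push -1'): stack = [-1], depth = 1
Step 2 ('dup'): stack = [-1, -1], depth = 2
Step 3 ('push 3'): stack = [-1, -1, 3], depth = 3
Step 4 ('push 19'): stack = [-1, -1, 3, 19], depth = 4
Step 5 ('drop'): stack = [-1, -1, 3], depth = 3
Step 6 ('pop'): stack = [-1, -1], depth = 2
Step 7 ('pop'): stack = [-1], depth = 1
Step 8 ('pop'): stack = [], depth = 0
Step 9 ('mul'): needs 2 value(s) but depth is 0 — STACK UNDERFLOW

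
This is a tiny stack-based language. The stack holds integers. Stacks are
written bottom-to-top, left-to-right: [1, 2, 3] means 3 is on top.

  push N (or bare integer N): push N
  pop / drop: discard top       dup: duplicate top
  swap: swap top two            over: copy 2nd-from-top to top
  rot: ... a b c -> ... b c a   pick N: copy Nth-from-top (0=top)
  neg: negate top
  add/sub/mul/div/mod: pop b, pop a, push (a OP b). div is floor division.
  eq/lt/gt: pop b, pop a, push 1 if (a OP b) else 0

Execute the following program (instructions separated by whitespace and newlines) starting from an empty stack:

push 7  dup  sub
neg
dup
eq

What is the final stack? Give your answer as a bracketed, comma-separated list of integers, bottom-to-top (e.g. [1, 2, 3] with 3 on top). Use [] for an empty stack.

Answer: [1]

Derivation:
After 'push 7': [7]
After 'dup': [7, 7]
After 'sub': [0]
After 'neg': [0]
After 'dup': [0, 0]
After 'eq': [1]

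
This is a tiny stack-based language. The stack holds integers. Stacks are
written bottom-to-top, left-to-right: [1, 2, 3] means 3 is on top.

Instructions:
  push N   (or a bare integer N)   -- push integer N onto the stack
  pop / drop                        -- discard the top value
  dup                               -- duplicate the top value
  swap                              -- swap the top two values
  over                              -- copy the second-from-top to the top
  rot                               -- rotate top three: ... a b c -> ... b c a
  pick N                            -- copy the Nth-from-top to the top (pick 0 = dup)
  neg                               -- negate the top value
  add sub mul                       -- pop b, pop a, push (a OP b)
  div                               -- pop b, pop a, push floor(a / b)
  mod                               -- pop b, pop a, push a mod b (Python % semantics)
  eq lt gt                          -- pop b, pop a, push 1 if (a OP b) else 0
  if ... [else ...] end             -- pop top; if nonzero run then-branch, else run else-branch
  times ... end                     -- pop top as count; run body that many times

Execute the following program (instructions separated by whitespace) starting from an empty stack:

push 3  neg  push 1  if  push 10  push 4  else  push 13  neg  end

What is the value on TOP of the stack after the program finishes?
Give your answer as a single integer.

After 'push 3': [3]
After 'neg': [-3]
After 'push 1': [-3, 1]
After 'if': [-3]
After 'push 10': [-3, 10]
After 'push 4': [-3, 10, 4]

Answer: 4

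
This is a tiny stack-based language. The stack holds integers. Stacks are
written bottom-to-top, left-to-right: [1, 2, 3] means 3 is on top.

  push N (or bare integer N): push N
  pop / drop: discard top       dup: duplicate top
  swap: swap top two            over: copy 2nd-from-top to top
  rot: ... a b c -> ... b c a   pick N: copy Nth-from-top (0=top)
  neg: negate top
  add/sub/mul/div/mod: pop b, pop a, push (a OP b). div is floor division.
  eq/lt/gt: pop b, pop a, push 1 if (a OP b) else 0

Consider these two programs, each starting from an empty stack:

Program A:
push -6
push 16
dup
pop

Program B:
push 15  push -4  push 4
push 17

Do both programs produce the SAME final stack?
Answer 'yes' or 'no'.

Answer: no

Derivation:
Program A trace:
  After 'push -6': [-6]
  After 'push 16': [-6, 16]
  After 'dup': [-6, 16, 16]
  After 'pop': [-6, 16]
Program A final stack: [-6, 16]

Program B trace:
  After 'push 15': [15]
  After 'push -4': [15, -4]
  After 'push 4': [15, -4, 4]
  After 'push 17': [15, -4, 4, 17]
Program B final stack: [15, -4, 4, 17]
Same: no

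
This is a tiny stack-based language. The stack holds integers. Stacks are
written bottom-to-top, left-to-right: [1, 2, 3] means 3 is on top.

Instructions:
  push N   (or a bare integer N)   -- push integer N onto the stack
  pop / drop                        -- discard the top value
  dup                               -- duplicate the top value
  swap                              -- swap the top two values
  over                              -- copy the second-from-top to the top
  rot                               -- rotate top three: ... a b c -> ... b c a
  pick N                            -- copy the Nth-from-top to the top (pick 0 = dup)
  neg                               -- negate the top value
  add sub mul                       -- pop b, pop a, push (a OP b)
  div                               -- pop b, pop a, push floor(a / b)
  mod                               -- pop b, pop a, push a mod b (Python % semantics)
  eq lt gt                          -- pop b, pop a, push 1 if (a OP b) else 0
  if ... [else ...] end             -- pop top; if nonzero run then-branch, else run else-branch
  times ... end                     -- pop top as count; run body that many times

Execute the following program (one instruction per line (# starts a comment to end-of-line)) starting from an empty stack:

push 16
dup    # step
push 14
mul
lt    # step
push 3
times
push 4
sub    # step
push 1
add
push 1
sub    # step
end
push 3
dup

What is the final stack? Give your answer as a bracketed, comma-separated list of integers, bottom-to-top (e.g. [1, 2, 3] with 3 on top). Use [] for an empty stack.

Answer: [-11, 3, 3]

Derivation:
After 'push 16': [16]
After 'dup': [16, 16]
After 'push 14': [16, 16, 14]
After 'mul': [16, 224]
After 'lt': [1]
After 'push 3': [1, 3]
After 'times': [1]
After 'push 4': [1, 4]
After 'sub': [-3]
After 'push 1': [-3, 1]
After 'add': [-2]
After 'push 1': [-2, 1]
  ...
After 'push 1': [-7, 1]
After 'add': [-6]
After 'push 1': [-6, 1]
After 'sub': [-7]
After 'push 4': [-7, 4]
After 'sub': [-11]
After 'push 1': [-11, 1]
After 'add': [-10]
After 'push 1': [-10, 1]
After 'sub': [-11]
After 'push 3': [-11, 3]
After 'dup': [-11, 3, 3]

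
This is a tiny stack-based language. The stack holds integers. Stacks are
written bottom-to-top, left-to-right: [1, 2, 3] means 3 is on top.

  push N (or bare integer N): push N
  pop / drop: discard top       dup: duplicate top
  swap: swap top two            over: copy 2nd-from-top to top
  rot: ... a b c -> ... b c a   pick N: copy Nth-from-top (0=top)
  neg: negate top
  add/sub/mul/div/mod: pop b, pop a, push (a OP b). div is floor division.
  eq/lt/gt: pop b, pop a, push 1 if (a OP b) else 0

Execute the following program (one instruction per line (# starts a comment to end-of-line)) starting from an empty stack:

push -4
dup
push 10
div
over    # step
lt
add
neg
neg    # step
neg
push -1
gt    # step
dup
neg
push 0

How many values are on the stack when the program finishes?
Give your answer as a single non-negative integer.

Answer: 3

Derivation:
After 'push -4': stack = [-4] (depth 1)
After 'dup': stack = [-4, -4] (depth 2)
After 'push 10': stack = [-4, -4, 10] (depth 3)
After 'div': stack = [-4, -1] (depth 2)
After 'over': stack = [-4, -1, -4] (depth 3)
After 'lt': stack = [-4, 0] (depth 2)
After 'add': stack = [-4] (depth 1)
After 'neg': stack = [4] (depth 1)
After 'neg': stack = [-4] (depth 1)
After 'neg': stack = [4] (depth 1)
After 'push -1': stack = [4, -1] (depth 2)
After 'gt': stack = [1] (depth 1)
After 'dup': stack = [1, 1] (depth 2)
After 'neg': stack = [1, -1] (depth 2)
After 'push 0': stack = [1, -1, 0] (depth 3)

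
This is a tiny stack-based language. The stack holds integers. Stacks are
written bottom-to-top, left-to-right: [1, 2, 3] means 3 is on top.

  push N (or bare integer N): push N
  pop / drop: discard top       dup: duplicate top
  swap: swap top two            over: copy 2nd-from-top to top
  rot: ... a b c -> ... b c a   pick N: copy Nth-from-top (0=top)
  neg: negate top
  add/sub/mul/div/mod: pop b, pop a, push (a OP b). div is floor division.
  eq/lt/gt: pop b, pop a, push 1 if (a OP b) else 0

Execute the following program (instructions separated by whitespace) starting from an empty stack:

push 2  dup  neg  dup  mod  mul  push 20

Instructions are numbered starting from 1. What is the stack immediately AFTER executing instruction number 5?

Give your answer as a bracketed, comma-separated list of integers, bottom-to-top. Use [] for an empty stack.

Step 1 ('push 2'): [2]
Step 2 ('dup'): [2, 2]
Step 3 ('neg'): [2, -2]
Step 4 ('dup'): [2, -2, -2]
Step 5 ('mod'): [2, 0]

Answer: [2, 0]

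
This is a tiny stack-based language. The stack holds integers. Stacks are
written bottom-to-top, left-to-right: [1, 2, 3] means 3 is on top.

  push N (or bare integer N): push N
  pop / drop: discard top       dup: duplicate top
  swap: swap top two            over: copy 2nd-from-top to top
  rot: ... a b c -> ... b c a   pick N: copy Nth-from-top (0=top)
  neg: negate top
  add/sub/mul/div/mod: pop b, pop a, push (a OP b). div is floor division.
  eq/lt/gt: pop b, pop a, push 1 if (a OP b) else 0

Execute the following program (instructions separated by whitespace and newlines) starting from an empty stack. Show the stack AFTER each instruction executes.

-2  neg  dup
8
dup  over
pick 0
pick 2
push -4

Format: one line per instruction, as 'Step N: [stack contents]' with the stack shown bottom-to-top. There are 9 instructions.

Step 1: [-2]
Step 2: [2]
Step 3: [2, 2]
Step 4: [2, 2, 8]
Step 5: [2, 2, 8, 8]
Step 6: [2, 2, 8, 8, 8]
Step 7: [2, 2, 8, 8, 8, 8]
Step 8: [2, 2, 8, 8, 8, 8, 8]
Step 9: [2, 2, 8, 8, 8, 8, 8, -4]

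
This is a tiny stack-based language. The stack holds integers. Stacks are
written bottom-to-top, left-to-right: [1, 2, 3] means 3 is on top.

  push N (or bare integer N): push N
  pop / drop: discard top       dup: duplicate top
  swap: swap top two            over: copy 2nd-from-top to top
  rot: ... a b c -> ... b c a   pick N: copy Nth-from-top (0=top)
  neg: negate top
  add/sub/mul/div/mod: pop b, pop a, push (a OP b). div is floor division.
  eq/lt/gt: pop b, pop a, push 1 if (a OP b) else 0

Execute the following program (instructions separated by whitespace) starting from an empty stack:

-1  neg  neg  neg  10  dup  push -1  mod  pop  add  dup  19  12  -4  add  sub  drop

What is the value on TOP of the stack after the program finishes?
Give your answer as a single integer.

Answer: 11

Derivation:
After 'push -1': [-1]
After 'neg': [1]
After 'neg': [-1]
After 'neg': [1]
After 'push 10': [1, 10]
After 'dup': [1, 10, 10]
After 'push -1': [1, 10, 10, -1]
After 'mod': [1, 10, 0]
After 'pop': [1, 10]
After 'add': [11]
After 'dup': [11, 11]
After 'push 19': [11, 11, 19]
After 'push 12': [11, 11, 19, 12]
After 'push -4': [11, 11, 19, 12, -4]
After 'add': [11, 11, 19, 8]
After 'sub': [11, 11, 11]
After 'drop': [11, 11]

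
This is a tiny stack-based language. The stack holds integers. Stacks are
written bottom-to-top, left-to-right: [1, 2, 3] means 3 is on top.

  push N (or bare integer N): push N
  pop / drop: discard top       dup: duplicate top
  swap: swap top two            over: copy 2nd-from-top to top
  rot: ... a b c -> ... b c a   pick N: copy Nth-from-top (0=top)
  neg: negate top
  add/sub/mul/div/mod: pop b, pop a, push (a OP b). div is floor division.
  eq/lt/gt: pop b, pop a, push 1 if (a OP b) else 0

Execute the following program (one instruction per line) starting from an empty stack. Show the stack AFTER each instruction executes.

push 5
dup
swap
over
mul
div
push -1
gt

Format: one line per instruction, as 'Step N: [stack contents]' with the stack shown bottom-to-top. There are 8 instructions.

Step 1: [5]
Step 2: [5, 5]
Step 3: [5, 5]
Step 4: [5, 5, 5]
Step 5: [5, 25]
Step 6: [0]
Step 7: [0, -1]
Step 8: [1]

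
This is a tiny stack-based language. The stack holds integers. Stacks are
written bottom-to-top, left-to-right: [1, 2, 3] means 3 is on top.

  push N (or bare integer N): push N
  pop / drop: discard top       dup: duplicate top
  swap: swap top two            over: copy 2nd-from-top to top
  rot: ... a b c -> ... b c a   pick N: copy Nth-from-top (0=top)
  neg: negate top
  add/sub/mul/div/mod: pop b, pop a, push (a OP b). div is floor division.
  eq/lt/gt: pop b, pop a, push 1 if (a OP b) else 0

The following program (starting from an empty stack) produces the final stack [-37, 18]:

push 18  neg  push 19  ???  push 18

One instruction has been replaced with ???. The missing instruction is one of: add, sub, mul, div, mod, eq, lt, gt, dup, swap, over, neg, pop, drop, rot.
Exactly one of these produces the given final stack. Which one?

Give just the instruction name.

Stack before ???: [-18, 19]
Stack after ???:  [-37]
The instruction that transforms [-18, 19] -> [-37] is: sub

Answer: sub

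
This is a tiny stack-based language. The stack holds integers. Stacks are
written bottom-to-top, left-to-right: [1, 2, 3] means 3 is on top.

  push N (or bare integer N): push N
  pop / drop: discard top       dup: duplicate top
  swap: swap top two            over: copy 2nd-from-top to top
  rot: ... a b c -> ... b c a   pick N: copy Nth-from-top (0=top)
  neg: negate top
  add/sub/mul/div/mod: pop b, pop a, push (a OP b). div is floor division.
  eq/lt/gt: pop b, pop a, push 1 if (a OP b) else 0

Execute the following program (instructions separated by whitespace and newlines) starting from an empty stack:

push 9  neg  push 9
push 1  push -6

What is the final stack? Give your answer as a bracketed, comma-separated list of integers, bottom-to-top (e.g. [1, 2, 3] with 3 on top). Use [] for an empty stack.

After 'push 9': [9]
After 'neg': [-9]
After 'push 9': [-9, 9]
After 'push 1': [-9, 9, 1]
After 'push -6': [-9, 9, 1, -6]

Answer: [-9, 9, 1, -6]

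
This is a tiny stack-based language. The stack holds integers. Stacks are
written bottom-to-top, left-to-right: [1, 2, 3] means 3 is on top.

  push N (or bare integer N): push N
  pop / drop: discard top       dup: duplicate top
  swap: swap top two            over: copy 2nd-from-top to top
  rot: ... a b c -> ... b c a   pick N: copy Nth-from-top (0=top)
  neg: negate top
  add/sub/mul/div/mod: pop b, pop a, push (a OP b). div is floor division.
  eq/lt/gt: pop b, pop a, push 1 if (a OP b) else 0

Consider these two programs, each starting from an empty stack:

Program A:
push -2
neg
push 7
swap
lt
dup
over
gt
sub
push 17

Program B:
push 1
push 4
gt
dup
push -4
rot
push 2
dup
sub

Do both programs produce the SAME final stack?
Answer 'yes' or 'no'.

Answer: no

Derivation:
Program A trace:
  After 'push -2': [-2]
  After 'neg': [2]
  After 'push 7': [2, 7]
  After 'swap': [7, 2]
  After 'lt': [0]
  After 'dup': [0, 0]
  After 'over': [0, 0, 0]
  After 'gt': [0, 0]
  After 'sub': [0]
  After 'push 17': [0, 17]
Program A final stack: [0, 17]

Program B trace:
  After 'push 1': [1]
  After 'push 4': [1, 4]
  After 'gt': [0]
  After 'dup': [0, 0]
  After 'push -4': [0, 0, -4]
  After 'rot': [0, -4, 0]
  After 'push 2': [0, -4, 0, 2]
  After 'dup': [0, -4, 0, 2, 2]
  After 'sub': [0, -4, 0, 0]
Program B final stack: [0, -4, 0, 0]
Same: no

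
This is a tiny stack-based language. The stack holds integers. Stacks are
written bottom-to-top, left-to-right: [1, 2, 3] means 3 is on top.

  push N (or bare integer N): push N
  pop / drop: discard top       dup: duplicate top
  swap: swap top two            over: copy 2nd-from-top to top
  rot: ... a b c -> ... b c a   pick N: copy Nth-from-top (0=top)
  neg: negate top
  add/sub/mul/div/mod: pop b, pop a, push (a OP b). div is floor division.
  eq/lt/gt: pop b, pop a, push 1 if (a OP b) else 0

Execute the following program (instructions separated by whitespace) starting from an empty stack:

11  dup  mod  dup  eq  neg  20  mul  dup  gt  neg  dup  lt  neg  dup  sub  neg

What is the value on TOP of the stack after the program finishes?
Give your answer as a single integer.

After 'push 11': [11]
After 'dup': [11, 11]
After 'mod': [0]
After 'dup': [0, 0]
After 'eq': [1]
After 'neg': [-1]
After 'push 20': [-1, 20]
After 'mul': [-20]
After 'dup': [-20, -20]
After 'gt': [0]
After 'neg': [0]
After 'dup': [0, 0]
After 'lt': [0]
After 'neg': [0]
After 'dup': [0, 0]
After 'sub': [0]
After 'neg': [0]

Answer: 0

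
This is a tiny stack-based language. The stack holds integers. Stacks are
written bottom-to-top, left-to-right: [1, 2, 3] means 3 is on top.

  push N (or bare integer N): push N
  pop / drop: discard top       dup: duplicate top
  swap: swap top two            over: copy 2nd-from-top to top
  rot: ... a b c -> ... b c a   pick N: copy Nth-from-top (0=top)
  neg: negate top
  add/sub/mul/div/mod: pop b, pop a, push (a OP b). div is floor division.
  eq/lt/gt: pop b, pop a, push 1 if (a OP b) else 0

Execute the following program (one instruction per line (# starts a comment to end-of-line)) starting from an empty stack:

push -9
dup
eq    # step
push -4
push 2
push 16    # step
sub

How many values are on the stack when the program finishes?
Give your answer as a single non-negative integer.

After 'push -9': stack = [-9] (depth 1)
After 'dup': stack = [-9, -9] (depth 2)
After 'eq': stack = [1] (depth 1)
After 'push -4': stack = [1, -4] (depth 2)
After 'push 2': stack = [1, -4, 2] (depth 3)
After 'push 16': stack = [1, -4, 2, 16] (depth 4)
After 'sub': stack = [1, -4, -14] (depth 3)

Answer: 3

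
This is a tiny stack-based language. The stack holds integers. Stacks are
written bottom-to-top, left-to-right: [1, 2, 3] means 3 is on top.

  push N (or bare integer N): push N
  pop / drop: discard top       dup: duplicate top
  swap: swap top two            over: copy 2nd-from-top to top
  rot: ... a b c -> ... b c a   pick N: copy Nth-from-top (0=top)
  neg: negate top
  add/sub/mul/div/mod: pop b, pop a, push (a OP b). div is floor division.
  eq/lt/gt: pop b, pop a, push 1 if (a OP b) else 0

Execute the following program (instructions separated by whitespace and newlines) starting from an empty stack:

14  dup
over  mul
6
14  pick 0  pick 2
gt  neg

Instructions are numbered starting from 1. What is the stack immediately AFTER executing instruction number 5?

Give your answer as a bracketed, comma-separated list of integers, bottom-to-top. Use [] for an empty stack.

Step 1 ('14'): [14]
Step 2 ('dup'): [14, 14]
Step 3 ('over'): [14, 14, 14]
Step 4 ('mul'): [14, 196]
Step 5 ('6'): [14, 196, 6]

Answer: [14, 196, 6]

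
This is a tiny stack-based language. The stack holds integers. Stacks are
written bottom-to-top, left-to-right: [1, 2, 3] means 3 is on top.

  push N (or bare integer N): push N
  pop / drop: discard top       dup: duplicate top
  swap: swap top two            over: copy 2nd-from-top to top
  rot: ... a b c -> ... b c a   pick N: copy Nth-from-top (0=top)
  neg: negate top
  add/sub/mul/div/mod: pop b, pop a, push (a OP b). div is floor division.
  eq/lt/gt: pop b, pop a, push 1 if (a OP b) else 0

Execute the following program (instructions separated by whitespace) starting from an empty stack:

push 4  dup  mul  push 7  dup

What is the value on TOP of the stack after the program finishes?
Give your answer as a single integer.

Answer: 7

Derivation:
After 'push 4': [4]
After 'dup': [4, 4]
After 'mul': [16]
After 'push 7': [16, 7]
After 'dup': [16, 7, 7]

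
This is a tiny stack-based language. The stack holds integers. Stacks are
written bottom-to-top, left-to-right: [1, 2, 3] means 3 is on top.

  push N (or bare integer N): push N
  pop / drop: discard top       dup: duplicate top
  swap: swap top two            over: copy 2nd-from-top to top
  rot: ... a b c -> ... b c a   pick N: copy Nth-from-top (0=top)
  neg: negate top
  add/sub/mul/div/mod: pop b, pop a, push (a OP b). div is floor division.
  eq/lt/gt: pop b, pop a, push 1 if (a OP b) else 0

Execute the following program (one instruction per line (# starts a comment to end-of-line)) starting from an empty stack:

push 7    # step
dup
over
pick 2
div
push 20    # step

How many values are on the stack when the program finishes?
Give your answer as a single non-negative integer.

Answer: 4

Derivation:
After 'push 7': stack = [7] (depth 1)
After 'dup': stack = [7, 7] (depth 2)
After 'over': stack = [7, 7, 7] (depth 3)
After 'pick 2': stack = [7, 7, 7, 7] (depth 4)
After 'div': stack = [7, 7, 1] (depth 3)
After 'push 20': stack = [7, 7, 1, 20] (depth 4)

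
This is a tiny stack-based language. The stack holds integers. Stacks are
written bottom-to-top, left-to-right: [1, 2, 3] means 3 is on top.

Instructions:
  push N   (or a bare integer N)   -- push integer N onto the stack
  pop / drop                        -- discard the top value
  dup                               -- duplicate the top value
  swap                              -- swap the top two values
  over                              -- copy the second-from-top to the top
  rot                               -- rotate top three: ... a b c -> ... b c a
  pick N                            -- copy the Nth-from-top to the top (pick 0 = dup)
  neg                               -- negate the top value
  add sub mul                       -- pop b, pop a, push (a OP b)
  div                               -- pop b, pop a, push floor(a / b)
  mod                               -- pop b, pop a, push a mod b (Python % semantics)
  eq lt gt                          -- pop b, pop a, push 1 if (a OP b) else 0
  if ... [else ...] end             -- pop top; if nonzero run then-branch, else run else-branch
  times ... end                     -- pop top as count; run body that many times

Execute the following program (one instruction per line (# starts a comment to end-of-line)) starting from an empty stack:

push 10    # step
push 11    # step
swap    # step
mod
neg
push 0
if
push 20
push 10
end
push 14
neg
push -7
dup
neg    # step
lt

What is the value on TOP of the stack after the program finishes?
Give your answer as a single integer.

After 'push 10': [10]
After 'push 11': [10, 11]
After 'swap': [11, 10]
After 'mod': [1]
After 'neg': [-1]
After 'push 0': [-1, 0]
After 'if': [-1]
After 'push 14': [-1, 14]
After 'neg': [-1, -14]
After 'push -7': [-1, -14, -7]
After 'dup': [-1, -14, -7, -7]
After 'neg': [-1, -14, -7, 7]
After 'lt': [-1, -14, 1]

Answer: 1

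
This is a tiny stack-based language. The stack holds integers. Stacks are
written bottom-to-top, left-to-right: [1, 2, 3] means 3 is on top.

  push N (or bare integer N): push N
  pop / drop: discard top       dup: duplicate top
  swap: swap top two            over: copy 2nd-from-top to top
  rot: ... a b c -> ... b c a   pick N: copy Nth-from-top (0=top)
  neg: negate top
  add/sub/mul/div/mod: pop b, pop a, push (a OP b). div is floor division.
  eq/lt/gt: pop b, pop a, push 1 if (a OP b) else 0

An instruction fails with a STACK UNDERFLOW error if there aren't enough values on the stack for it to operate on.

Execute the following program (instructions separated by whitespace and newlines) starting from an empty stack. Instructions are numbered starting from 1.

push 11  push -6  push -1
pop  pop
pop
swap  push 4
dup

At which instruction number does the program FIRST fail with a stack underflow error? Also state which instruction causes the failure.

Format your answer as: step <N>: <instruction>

Answer: step 7: swap

Derivation:
Step 1 ('push 11'): stack = [11], depth = 1
Step 2 ('push -6'): stack = [11, -6], depth = 2
Step 3 ('push -1'): stack = [11, -6, -1], depth = 3
Step 4 ('pop'): stack = [11, -6], depth = 2
Step 5 ('pop'): stack = [11], depth = 1
Step 6 ('pop'): stack = [], depth = 0
Step 7 ('swap'): needs 2 value(s) but depth is 0 — STACK UNDERFLOW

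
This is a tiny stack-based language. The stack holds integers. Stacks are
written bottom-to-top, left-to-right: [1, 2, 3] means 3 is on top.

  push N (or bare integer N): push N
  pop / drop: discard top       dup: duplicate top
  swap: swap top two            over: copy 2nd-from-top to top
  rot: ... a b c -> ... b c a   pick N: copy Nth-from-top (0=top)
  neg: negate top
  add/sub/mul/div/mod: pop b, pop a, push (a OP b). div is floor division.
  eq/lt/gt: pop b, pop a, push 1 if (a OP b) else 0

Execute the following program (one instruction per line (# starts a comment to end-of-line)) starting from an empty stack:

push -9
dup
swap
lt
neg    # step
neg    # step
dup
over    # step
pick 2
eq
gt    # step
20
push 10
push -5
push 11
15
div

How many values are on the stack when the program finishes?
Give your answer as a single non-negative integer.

After 'push -9': stack = [-9] (depth 1)
After 'dup': stack = [-9, -9] (depth 2)
After 'swap': stack = [-9, -9] (depth 2)
After 'lt': stack = [0] (depth 1)
After 'neg': stack = [0] (depth 1)
After 'neg': stack = [0] (depth 1)
After 'dup': stack = [0, 0] (depth 2)
After 'over': stack = [0, 0, 0] (depth 3)
After 'pick 2': stack = [0, 0, 0, 0] (depth 4)
After 'eq': stack = [0, 0, 1] (depth 3)
After 'gt': stack = [0, 0] (depth 2)
After 'push 20': stack = [0, 0, 20] (depth 3)
After 'push 10': stack = [0, 0, 20, 10] (depth 4)
After 'push -5': stack = [0, 0, 20, 10, -5] (depth 5)
After 'push 11': stack = [0, 0, 20, 10, -5, 11] (depth 6)
After 'push 15': stack = [0, 0, 20, 10, -5, 11, 15] (depth 7)
After 'div': stack = [0, 0, 20, 10, -5, 0] (depth 6)

Answer: 6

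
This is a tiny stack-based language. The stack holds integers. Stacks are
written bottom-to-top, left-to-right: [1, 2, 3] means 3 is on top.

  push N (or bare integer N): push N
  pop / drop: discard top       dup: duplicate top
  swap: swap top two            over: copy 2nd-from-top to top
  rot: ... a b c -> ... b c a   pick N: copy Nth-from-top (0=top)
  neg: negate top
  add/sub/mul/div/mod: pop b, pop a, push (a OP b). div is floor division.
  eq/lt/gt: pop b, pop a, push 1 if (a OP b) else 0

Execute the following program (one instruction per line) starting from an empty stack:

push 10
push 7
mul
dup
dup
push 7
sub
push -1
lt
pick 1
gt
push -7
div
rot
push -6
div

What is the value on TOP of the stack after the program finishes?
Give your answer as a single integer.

Answer: -12

Derivation:
After 'push 10': [10]
After 'push 7': [10, 7]
After 'mul': [70]
After 'dup': [70, 70]
After 'dup': [70, 70, 70]
After 'push 7': [70, 70, 70, 7]
After 'sub': [70, 70, 63]
After 'push -1': [70, 70, 63, -1]
After 'lt': [70, 70, 0]
After 'pick 1': [70, 70, 0, 70]
After 'gt': [70, 70, 0]
After 'push -7': [70, 70, 0, -7]
After 'div': [70, 70, 0]
After 'rot': [70, 0, 70]
After 'push -6': [70, 0, 70, -6]
After 'div': [70, 0, -12]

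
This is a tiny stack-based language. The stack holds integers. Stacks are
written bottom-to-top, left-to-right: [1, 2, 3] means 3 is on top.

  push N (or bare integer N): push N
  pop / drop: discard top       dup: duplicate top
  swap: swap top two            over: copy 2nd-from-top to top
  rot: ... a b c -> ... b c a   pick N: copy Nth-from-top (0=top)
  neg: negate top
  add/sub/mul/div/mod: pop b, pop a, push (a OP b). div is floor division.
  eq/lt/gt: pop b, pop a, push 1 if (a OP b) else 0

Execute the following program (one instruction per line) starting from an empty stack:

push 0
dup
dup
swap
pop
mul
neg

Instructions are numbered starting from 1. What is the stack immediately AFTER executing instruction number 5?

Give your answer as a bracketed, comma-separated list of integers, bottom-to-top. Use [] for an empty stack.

Answer: [0, 0]

Derivation:
Step 1 ('push 0'): [0]
Step 2 ('dup'): [0, 0]
Step 3 ('dup'): [0, 0, 0]
Step 4 ('swap'): [0, 0, 0]
Step 5 ('pop'): [0, 0]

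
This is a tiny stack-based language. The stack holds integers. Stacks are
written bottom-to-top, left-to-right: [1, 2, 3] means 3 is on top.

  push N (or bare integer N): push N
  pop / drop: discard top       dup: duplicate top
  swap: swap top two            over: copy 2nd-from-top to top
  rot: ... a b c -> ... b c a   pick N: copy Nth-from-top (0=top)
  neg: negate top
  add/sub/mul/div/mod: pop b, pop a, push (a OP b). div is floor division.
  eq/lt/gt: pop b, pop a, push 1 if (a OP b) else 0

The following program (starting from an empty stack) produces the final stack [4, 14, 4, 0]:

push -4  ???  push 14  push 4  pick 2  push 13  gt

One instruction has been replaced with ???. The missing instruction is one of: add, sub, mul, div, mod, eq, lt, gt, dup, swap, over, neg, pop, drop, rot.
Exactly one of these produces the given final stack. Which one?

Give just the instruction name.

Answer: neg

Derivation:
Stack before ???: [-4]
Stack after ???:  [4]
The instruction that transforms [-4] -> [4] is: neg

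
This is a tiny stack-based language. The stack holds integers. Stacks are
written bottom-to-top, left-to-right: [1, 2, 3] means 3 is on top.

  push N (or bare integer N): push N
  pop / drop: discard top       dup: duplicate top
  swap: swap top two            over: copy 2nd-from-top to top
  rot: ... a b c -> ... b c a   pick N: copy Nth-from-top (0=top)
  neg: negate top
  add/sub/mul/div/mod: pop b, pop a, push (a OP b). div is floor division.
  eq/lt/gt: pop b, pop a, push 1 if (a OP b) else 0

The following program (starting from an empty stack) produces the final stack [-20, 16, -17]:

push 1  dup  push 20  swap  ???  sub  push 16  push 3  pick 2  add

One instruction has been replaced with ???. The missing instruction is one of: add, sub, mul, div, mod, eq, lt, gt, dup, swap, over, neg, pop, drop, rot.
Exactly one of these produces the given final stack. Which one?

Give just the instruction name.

Answer: add

Derivation:
Stack before ???: [1, 20, 1]
Stack after ???:  [1, 21]
The instruction that transforms [1, 20, 1] -> [1, 21] is: add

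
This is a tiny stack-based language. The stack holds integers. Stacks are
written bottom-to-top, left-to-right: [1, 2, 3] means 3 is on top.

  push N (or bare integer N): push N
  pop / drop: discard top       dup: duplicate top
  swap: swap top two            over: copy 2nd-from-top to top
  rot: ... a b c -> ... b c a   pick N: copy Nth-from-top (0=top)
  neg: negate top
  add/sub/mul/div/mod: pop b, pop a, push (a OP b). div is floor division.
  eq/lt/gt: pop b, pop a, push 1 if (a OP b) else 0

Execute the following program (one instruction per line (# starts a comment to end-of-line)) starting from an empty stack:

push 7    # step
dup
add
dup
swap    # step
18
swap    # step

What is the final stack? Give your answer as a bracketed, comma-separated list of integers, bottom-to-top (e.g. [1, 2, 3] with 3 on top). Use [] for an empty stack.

Answer: [14, 18, 14]

Derivation:
After 'push 7': [7]
After 'dup': [7, 7]
After 'add': [14]
After 'dup': [14, 14]
After 'swap': [14, 14]
After 'push 18': [14, 14, 18]
After 'swap': [14, 18, 14]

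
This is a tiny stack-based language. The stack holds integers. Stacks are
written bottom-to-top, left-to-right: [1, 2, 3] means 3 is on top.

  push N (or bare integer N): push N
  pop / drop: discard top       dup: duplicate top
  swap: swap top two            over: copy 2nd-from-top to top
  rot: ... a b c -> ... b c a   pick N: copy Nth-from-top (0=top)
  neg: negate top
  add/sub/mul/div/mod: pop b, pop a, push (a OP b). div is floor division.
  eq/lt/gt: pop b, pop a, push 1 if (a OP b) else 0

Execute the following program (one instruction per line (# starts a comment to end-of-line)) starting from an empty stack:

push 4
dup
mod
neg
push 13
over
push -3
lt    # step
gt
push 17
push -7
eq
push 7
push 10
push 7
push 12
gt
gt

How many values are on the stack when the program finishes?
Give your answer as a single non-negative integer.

Answer: 5

Derivation:
After 'push 4': stack = [4] (depth 1)
After 'dup': stack = [4, 4] (depth 2)
After 'mod': stack = [0] (depth 1)
After 'neg': stack = [0] (depth 1)
After 'push 13': stack = [0, 13] (depth 2)
After 'over': stack = [0, 13, 0] (depth 3)
After 'push -3': stack = [0, 13, 0, -3] (depth 4)
After 'lt': stack = [0, 13, 0] (depth 3)
After 'gt': stack = [0, 1] (depth 2)
After 'push 17': stack = [0, 1, 17] (depth 3)
After 'push -7': stack = [0, 1, 17, -7] (depth 4)
After 'eq': stack = [0, 1, 0] (depth 3)
After 'push 7': stack = [0, 1, 0, 7] (depth 4)
After 'push 10': stack = [0, 1, 0, 7, 10] (depth 5)
After 'push 7': stack = [0, 1, 0, 7, 10, 7] (depth 6)
After 'push 12': stack = [0, 1, 0, 7, 10, 7, 12] (depth 7)
After 'gt': stack = [0, 1, 0, 7, 10, 0] (depth 6)
After 'gt': stack = [0, 1, 0, 7, 1] (depth 5)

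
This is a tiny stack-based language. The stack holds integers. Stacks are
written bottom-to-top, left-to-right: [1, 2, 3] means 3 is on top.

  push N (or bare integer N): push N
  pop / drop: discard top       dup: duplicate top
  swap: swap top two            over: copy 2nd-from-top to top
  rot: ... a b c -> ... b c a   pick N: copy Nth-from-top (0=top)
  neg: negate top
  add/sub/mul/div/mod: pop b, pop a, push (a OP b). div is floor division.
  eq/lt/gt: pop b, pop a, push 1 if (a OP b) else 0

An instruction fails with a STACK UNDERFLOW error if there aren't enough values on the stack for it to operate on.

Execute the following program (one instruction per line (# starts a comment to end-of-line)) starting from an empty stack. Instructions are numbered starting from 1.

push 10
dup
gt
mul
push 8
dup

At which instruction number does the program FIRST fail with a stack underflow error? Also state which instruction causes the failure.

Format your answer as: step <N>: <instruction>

Answer: step 4: mul

Derivation:
Step 1 ('push 10'): stack = [10], depth = 1
Step 2 ('dup'): stack = [10, 10], depth = 2
Step 3 ('gt'): stack = [0], depth = 1
Step 4 ('mul'): needs 2 value(s) but depth is 1 — STACK UNDERFLOW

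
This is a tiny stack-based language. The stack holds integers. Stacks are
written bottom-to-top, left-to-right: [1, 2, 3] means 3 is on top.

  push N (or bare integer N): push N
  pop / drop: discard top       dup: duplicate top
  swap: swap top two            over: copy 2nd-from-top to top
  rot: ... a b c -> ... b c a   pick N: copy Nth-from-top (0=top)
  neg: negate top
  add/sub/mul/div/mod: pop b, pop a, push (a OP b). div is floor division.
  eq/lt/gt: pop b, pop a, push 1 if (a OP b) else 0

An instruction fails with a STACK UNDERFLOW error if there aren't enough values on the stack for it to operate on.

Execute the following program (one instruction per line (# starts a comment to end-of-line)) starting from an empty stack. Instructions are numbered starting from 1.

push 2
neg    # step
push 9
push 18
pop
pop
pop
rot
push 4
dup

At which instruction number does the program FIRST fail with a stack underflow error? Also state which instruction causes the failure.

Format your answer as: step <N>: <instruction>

Step 1 ('push 2'): stack = [2], depth = 1
Step 2 ('neg'): stack = [-2], depth = 1
Step 3 ('push 9'): stack = [-2, 9], depth = 2
Step 4 ('push 18'): stack = [-2, 9, 18], depth = 3
Step 5 ('pop'): stack = [-2, 9], depth = 2
Step 6 ('pop'): stack = [-2], depth = 1
Step 7 ('pop'): stack = [], depth = 0
Step 8 ('rot'): needs 3 value(s) but depth is 0 — STACK UNDERFLOW

Answer: step 8: rot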